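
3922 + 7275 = 11197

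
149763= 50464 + 99299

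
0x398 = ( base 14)49a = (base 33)rt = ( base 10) 920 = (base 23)1H0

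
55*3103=170665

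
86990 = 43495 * 2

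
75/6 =12 + 1/2 = 12.50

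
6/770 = 3/385 = 0.01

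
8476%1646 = 246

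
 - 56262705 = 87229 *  (-645)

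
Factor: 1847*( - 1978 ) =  - 2^1*23^1*43^1 * 1847^1 = -3653366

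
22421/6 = 22421/6 = 3736.83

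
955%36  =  19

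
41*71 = 2911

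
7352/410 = 3676/205 =17.93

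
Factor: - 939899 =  - 439^1*2141^1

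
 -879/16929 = -1 + 5350/5643=- 0.05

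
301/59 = 301/59  =  5.10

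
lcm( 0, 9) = 0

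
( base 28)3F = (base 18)59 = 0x63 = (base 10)99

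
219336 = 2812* 78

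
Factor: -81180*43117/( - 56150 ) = 2^1 * 3^2 * 5^( - 1)*11^1 * 41^1*1123^(-1) * 43117^1 = 350023806/5615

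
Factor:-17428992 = - 2^9*3^1*7^1*1621^1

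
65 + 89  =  154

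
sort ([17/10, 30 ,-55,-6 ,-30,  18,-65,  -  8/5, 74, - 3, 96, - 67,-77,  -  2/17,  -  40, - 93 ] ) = [ - 93, - 77, - 67,-65,  -  55, - 40,  -  30,  -  6,-3, - 8/5,-2/17, 17/10, 18 , 30,  74, 96] 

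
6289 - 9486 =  - 3197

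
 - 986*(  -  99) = 97614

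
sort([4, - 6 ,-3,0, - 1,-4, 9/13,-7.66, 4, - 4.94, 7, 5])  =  [ - 7.66, - 6, - 4.94, - 4, - 3, - 1,0 , 9/13, 4,4, 5,7 ] 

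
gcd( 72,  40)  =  8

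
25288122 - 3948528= 21339594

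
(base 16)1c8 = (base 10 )456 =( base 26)he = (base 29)FL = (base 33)DR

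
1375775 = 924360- - 451415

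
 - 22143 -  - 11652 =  - 10491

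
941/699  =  941/699  =  1.35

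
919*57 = 52383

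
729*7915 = 5770035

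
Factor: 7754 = 2^1 * 3877^1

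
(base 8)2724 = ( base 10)1492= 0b10111010100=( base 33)1c7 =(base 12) a44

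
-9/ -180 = 1/20  =  0.05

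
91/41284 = 91/41284 = 0.00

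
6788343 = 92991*73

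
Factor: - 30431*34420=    - 2^2*5^1*1721^1*30431^1 = - 1047435020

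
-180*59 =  - 10620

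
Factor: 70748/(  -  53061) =-2^2 * 3^(-1) = - 4/3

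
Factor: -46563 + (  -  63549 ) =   -  2^5*3^1*31^1*37^1 = -  110112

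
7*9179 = 64253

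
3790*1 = 3790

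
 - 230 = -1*230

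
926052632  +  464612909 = 1390665541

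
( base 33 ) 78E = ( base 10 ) 7901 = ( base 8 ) 17335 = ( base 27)amh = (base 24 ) dh5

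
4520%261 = 83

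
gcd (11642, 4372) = 2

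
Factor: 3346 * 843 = 2^1*3^1 * 7^1*239^1*281^1=2820678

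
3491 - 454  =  3037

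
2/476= 1/238 = 0.00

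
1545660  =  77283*20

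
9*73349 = 660141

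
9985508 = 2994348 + 6991160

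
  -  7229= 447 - 7676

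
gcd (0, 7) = 7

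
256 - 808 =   -  552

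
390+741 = 1131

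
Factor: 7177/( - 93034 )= - 2^( - 1 )*181^(  -  1 )*257^(-1)*7177^1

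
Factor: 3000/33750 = 2^2*3^( - 2)*5^( - 1 ) = 4/45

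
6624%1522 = 536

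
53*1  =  53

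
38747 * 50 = 1937350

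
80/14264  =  10/1783 = 0.01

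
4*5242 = 20968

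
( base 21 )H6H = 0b1110111011000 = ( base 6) 55212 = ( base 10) 7640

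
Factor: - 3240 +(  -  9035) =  - 12275 = - 5^2*491^1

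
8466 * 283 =2395878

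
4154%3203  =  951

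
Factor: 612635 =5^1 * 122527^1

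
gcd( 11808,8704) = 32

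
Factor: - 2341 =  - 2341^1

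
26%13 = 0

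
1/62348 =1/62348= 0.00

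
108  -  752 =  - 644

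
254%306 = 254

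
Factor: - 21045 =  - 3^1*5^1*23^1*61^1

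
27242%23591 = 3651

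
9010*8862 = 79846620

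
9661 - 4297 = 5364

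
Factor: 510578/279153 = 2^1*3^(-3)*7^( - 2)*17^1*211^ ( - 1 ) *15017^1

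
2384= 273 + 2111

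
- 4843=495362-500205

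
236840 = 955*248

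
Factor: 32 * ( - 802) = - 2^6*401^1 = - 25664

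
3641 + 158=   3799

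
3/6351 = 1/2117 =0.00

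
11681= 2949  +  8732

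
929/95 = 9 + 74/95 =9.78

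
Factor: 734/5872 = 1/8 = 2^ ( - 3)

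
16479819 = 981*16799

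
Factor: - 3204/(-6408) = 2^( - 1) = 1/2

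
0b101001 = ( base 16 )29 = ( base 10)41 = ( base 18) 25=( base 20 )21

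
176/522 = 88/261 = 0.34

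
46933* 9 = 422397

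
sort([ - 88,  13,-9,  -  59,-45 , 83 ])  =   [ - 88, - 59, - 45, - 9, 13,83]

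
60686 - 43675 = 17011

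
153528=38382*4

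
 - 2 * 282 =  - 564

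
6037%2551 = 935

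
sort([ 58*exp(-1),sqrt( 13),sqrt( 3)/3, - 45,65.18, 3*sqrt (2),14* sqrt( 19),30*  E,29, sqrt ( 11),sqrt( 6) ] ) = [ - 45, sqrt(3)/3,sqrt ( 6),sqrt(11 ),sqrt(13),3*  sqrt( 2),58*exp ( - 1),29,14 * sqrt (19),65.18,30 *E ]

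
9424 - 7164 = 2260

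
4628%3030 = 1598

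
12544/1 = 12544 = 12544.00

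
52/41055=52/41055= 0.00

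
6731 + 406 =7137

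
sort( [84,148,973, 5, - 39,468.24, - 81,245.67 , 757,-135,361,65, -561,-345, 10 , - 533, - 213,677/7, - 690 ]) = [ - 690, - 561,  -  533, - 345, - 213, - 135 ,  -  81, - 39, 5 , 10, 65, 84,677/7,148,245.67,361,468.24, 757, 973 ]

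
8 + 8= 16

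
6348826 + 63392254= 69741080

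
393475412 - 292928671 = 100546741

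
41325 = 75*551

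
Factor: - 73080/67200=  - 2^( - 4)*3^1 * 5^(-1 ) * 29^1= - 87/80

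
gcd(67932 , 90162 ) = 18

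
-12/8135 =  -12/8135 = - 0.00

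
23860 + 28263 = 52123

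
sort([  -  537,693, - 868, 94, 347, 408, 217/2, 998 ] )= [-868,-537,94, 217/2,347, 408, 693,998]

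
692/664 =1+7/166 = 1.04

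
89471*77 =6889267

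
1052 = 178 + 874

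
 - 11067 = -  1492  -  9575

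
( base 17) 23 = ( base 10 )37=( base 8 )45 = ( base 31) 16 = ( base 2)100101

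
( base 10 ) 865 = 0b1101100001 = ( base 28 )12p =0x361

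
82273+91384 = 173657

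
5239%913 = 674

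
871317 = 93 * 9369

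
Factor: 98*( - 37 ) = -3626 = -2^1*7^2*37^1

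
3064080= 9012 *340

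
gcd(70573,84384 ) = 1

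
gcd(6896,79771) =1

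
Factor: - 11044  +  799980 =2^3*17^1*5801^1 = 788936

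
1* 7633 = 7633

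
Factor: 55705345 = 5^1 *17^1*655357^1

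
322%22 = 14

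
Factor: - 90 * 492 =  - 44280 = - 2^3*3^3* 5^1*  41^1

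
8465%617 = 444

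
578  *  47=27166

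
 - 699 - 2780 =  - 3479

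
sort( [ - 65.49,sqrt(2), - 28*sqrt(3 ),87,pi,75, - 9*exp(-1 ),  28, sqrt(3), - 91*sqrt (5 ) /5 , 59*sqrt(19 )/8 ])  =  [ - 65.49, - 28*sqrt(3 ), - 91 * sqrt( 5) /5, - 9*exp ( -1 ),  sqrt(2),sqrt(3),pi,28,59*sqrt(19)/8,75,87]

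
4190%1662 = 866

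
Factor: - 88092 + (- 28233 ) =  - 3^2 * 5^2 *11^1 * 47^1= - 116325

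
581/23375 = 581/23375  =  0.02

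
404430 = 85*4758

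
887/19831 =887/19831 = 0.04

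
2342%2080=262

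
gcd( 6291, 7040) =1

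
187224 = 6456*29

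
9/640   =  9/640  =  0.01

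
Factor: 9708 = 2^2 * 3^1*809^1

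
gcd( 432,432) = 432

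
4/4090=2/2045 = 0.00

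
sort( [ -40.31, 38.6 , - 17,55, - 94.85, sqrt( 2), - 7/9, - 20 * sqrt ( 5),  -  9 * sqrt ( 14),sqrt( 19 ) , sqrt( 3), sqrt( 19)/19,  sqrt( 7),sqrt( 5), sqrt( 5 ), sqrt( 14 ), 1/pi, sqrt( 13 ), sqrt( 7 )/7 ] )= [-94.85 , - 20*sqrt( 5 ),-40.31, - 9*sqrt( 14 ),  -  17 ,  -  7/9 , sqrt(19 )/19, 1/pi, sqrt( 7 ) /7,sqrt( 2 ),  sqrt(3 ), sqrt(5), sqrt(5), sqrt(7),  sqrt(13 ),sqrt(14 ), sqrt( 19 ),38.6, 55]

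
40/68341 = 40/68341 = 0.00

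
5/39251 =5/39251 = 0.00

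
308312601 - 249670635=58641966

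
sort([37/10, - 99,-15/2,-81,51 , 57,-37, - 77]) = [-99 ,  -  81, - 77,-37, - 15/2, 37/10, 51,57 ]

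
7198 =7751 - 553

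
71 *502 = 35642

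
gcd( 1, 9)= 1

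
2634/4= 658 + 1/2 = 658.50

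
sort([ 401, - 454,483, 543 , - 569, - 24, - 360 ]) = [ - 569, -454, - 360, - 24, 401,483,543]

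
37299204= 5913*6308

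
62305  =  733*85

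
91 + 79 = 170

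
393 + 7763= 8156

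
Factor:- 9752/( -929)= 2^3*23^1*53^1*929^(-1)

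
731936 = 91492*8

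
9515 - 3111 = 6404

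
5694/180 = 949/30 = 31.63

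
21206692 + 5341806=26548498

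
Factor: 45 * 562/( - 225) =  - 562/5 = - 2^1*5^( - 1) *281^1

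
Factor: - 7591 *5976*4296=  - 2^6*3^3* 83^1*179^1 * 7591^1 = - 194882953536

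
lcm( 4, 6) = 12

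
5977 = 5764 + 213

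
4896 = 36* 136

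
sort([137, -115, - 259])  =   [ -259, - 115, 137]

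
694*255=176970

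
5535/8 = 691 + 7/8 = 691.88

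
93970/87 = 93970/87 = 1080.11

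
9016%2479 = 1579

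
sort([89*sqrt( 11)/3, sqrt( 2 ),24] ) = [sqrt ( 2),24, 89*sqrt( 11 )/3]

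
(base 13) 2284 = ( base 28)64O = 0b1001011101000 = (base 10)4840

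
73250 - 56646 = 16604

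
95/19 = 5 = 5.00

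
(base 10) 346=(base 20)h6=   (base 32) aq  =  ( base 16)15a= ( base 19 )i4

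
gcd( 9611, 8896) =1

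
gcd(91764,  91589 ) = 1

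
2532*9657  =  24451524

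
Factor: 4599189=3^2*7^2*10429^1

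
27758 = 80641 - 52883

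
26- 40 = -14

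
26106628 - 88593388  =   - 62486760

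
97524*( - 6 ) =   -  585144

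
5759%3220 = 2539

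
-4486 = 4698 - 9184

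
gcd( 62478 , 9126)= 702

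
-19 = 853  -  872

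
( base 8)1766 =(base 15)479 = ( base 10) 1014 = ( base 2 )1111110110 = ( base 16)3f6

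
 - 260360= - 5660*46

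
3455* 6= 20730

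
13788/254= 6894/127 = 54.28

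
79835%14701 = 6330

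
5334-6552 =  -1218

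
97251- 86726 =10525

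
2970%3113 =2970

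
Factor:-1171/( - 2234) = 2^ ( - 1)*1117^( - 1) * 1171^1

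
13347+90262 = 103609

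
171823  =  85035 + 86788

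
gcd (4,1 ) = 1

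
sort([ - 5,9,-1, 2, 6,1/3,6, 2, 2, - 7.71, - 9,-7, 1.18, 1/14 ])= [ - 9, - 7.71 ,  -  7,-5, -1 , 1/14, 1/3, 1.18, 2,2 , 2, 6,6, 9 ] 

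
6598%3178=242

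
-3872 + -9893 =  - 13765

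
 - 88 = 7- 95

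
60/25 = 2  +  2/5  =  2.40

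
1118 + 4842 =5960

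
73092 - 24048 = 49044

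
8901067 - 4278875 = 4622192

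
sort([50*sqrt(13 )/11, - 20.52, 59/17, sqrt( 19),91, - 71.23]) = [-71.23, -20.52, 59/17, sqrt (19 ),50 * sqrt( 13)/11,  91 ]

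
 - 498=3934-4432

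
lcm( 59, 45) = 2655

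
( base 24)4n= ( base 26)4F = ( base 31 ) 3q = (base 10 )119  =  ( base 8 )167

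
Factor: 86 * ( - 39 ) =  - 3354  =  - 2^1*3^1*13^1*43^1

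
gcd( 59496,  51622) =2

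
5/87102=5/87102 = 0.00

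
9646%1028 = 394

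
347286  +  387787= 735073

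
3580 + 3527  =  7107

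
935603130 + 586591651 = 1522194781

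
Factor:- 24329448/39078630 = -2^2*5^( - 1)*11^1 * 13^1*17^1*19^( - 1)*139^1*22853^(-1) = - 1351636/2171035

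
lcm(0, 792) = 0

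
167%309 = 167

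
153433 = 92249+61184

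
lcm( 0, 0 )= 0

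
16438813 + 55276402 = 71715215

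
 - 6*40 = - 240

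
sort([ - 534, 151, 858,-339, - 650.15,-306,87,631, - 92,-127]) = [ - 650.15,-534, - 339, - 306, - 127, - 92,87,151,631,858]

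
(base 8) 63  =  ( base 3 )1220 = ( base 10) 51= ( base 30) 1l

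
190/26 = 7 + 4/13 = 7.31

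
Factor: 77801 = 77801^1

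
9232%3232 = 2768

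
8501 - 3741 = 4760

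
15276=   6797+8479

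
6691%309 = 202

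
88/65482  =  44/32741 = 0.00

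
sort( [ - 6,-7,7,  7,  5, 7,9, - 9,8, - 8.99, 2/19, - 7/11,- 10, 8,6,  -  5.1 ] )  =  [ - 10,  -  9,- 8.99, -7, -6 , - 5.1 ,-7/11, 2/19,5,6,  7,7,7,8,8,9 ] 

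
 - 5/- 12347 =5/12347=0.00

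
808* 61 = 49288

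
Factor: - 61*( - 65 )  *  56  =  222040 = 2^3*5^1*7^1*  13^1*61^1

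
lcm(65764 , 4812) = 197292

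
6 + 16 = 22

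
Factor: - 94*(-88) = 2^4*11^1*47^1 = 8272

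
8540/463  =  8540/463  =  18.44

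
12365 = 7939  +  4426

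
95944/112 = 856 + 9/14 = 856.64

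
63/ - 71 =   -  1 + 8/71=- 0.89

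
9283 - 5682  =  3601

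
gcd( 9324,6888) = 84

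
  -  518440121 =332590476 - 851030597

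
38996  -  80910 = -41914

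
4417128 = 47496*93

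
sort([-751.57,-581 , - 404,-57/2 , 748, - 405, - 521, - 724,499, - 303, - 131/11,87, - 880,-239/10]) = [-880,-751.57, - 724,-581,-521,-405, - 404, - 303, - 57/2, - 239/10, - 131/11,87,499, 748 ] 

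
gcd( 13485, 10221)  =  3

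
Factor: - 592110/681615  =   - 86/99 = - 2^1*3^ ( - 2 )*11^( - 1) * 43^1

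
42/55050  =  7/9175 = 0.00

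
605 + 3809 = 4414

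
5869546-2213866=3655680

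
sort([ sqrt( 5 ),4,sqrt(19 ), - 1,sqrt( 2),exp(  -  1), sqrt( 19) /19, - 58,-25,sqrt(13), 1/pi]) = [ - 58, - 25,-1, sqrt(19 )/19,1/pi , exp( - 1 ), sqrt( 2), sqrt( 5), sqrt ( 13),  4, sqrt (19) ]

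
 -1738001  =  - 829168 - 908833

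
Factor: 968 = 2^3*11^2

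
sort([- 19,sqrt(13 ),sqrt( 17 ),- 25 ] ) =[-25, - 19 , sqrt(13), sqrt( 17 )]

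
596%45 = 11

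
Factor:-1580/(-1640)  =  2^( - 1)*41^(  -  1)*79^1=   79/82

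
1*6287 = 6287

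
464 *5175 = 2401200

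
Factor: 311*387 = 120357 = 3^2* 43^1*311^1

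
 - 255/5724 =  - 85/1908 = - 0.04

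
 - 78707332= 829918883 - 908626215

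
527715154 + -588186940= - 60471786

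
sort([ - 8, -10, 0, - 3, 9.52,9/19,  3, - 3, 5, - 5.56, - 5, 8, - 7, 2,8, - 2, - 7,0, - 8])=[ - 10, - 8, - 8,-7, -7, - 5.56,-5, - 3, - 3 , - 2,0,0,9/19,2, 3,  5,  8, 8,9.52]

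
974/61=15 + 59/61 = 15.97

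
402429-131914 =270515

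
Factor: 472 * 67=2^3*59^1*67^1 = 31624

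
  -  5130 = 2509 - 7639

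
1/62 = 1/62=0.02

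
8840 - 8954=-114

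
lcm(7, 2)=14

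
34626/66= 524 + 7/11 = 524.64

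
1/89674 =1/89674 = 0.00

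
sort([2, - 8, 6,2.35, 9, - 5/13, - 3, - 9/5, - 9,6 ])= [ - 9,  -  8,  -  3, - 9/5, - 5/13,2 , 2.35, 6,  6,9 ] 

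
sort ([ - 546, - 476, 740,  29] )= [  -  546, - 476,29, 740] 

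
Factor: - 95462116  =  -2^2*53^1*450293^1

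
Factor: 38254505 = 5^1*17^1*19^1 * 23687^1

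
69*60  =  4140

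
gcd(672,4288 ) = 32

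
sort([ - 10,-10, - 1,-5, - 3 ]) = [ - 10, - 10, - 5,-3,-1 ]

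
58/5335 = 58/5335 = 0.01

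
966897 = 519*1863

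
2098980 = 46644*45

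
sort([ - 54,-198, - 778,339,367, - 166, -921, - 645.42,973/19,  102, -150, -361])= [ - 921, - 778,- 645.42, - 361, - 198,-166 ,-150, - 54, 973/19,102, 339,367 ] 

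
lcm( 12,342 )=684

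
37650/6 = 6275 = 6275.00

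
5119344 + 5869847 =10989191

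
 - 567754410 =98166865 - 665921275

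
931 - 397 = 534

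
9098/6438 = 1 + 1330/3219 = 1.41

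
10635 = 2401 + 8234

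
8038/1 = 8038 = 8038.00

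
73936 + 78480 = 152416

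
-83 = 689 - 772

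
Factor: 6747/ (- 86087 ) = -3^1 * 13^1*31^( - 1)*173^1* 2777^( - 1 ) 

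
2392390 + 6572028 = 8964418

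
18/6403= 18/6403 = 0.00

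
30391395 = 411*73945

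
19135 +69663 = 88798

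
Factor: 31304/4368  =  43/6 = 2^(-1) * 3^( -1)*43^1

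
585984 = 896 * 654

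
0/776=0= 0.00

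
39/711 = 13/237 = 0.05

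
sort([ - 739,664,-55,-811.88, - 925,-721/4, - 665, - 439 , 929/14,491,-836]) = [ - 925, - 836, - 811.88 ,-739 ,  -  665, - 439,  -  721/4, - 55,929/14,491, 664]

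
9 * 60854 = 547686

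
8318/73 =113 + 69/73 =113.95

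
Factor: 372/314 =2^1*3^1*31^1*157^( - 1) =186/157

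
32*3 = 96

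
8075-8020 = 55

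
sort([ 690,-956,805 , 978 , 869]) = [ -956,690 , 805 , 869, 978]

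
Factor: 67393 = 19^1*3547^1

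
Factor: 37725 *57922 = 2^1*3^1*5^2*503^1*28961^1  =  2185107450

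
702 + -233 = 469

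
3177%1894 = 1283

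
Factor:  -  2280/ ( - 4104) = 5/9=3^( -2 ) * 5^1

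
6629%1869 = 1022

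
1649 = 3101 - 1452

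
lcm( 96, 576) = 576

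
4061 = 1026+3035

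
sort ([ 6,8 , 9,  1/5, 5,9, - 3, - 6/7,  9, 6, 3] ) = [ - 3, - 6/7, 1/5, 3,5, 6,6, 8, 9, 9,9 ]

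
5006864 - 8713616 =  -3706752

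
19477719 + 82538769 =102016488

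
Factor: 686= 2^1*7^3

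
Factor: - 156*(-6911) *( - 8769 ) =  - 9453999204=-  2^2 * 3^2*13^1 * 37^1 * 79^1 * 6911^1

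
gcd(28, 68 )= 4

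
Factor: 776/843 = 2^3*3^( - 1)*97^1 * 281^( - 1) 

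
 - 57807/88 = -657+9/88 = -656.90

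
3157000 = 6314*500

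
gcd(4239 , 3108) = 3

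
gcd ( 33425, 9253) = 1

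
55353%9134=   549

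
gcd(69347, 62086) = 1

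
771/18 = 42 + 5/6 = 42.83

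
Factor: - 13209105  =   - 3^1 * 5^1*7^1*13^1*9677^1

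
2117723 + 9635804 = 11753527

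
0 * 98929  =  0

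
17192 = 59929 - 42737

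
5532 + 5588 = 11120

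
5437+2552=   7989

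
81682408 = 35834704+45847704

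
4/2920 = 1/730 =0.00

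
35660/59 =604+24/59  =  604.41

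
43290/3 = 14430  =  14430.00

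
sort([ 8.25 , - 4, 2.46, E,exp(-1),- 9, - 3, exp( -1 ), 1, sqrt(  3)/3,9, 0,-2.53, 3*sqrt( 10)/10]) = [ - 9, - 4,  -  3, - 2.53,0, exp( - 1 ),exp( - 1) , sqrt(3 )/3, 3*sqrt(10)/10, 1, 2.46, E,8.25,9]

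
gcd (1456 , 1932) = 28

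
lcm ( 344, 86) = 344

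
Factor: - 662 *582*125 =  - 48160500 = - 2^2*  3^1*5^3*97^1*331^1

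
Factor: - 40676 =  - 2^2 * 10169^1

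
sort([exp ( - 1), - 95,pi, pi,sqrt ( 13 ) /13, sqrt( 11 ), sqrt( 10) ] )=[ - 95,sqrt(13 ) /13,exp( - 1 ),pi, pi,  sqrt( 10),sqrt( 11)]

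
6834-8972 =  - 2138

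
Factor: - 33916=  - 2^2*61^1*139^1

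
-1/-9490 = 1/9490 = 0.00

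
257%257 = 0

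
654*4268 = 2791272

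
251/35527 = 251/35527 = 0.01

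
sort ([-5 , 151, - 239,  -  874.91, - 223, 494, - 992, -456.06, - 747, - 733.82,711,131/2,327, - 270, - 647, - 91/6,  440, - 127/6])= [ - 992, - 874.91, - 747, - 733.82, - 647, - 456.06, - 270, - 239, - 223,  -  127/6, - 91/6, - 5, 131/2,151, 327,440, 494,711]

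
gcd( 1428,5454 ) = 6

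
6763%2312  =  2139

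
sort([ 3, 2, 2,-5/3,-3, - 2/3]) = [-3,-5/3,-2/3, 2, 2, 3] 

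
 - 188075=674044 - 862119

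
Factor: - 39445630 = -2^1 * 5^1  *7^1*59^1*9551^1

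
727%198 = 133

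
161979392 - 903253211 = - 741273819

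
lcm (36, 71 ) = 2556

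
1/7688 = 1/7688 =0.00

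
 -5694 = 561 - 6255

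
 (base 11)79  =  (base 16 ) 56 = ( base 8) 126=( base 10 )86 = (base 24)3e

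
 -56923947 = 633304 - 57557251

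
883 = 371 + 512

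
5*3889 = 19445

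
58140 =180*323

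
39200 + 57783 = 96983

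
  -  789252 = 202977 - 992229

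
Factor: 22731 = 3^1*7577^1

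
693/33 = 21 = 21.00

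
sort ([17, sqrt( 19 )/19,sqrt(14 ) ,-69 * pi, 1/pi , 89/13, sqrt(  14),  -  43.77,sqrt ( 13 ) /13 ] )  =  [ - 69 * pi, - 43.77,sqrt ( 19 ) /19 , sqrt( 13)/13,1/pi, sqrt (14), sqrt(14 ), 89/13,  17]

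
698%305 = 88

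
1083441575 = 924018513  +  159423062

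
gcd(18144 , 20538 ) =126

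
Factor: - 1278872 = -2^3*7^1*41^1*557^1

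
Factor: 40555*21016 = 2^3*5^1*37^1*71^1*8111^1 = 852303880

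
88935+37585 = 126520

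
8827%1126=945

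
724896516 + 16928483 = 741824999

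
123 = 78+45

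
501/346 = 1 + 155/346= 1.45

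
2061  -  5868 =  - 3807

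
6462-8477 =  - 2015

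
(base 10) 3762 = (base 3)12011100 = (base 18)BB0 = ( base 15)11AC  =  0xeb2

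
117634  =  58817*2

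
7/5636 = 7/5636 =0.00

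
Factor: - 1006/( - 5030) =5^( - 1 ) = 1/5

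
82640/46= 1796+ 12/23 = 1796.52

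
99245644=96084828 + 3160816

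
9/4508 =9/4508 = 0.00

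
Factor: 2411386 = 2^1*1205693^1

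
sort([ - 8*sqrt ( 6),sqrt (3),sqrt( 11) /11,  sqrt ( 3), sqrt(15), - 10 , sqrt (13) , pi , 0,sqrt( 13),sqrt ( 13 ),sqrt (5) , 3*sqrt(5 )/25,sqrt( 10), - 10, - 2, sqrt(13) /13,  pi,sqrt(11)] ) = [ - 8*sqrt(6 ),-10, - 10 , - 2,0,3*sqrt(5)/25 , sqrt(13 ) /13,  sqrt (11) /11,sqrt (3),sqrt (3), sqrt ( 5), pi, pi,sqrt(10),sqrt (11), sqrt ( 13), sqrt(13) , sqrt(13), sqrt(15)]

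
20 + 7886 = 7906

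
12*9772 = 117264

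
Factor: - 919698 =  -  2^1*3^1*13^2  *907^1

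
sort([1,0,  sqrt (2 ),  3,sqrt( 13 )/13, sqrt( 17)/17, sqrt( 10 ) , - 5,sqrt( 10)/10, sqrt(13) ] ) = [ - 5,  0, sqrt( 17)/17, sqrt (13)/13,  sqrt( 10)/10, 1,sqrt(2), 3, sqrt( 10 ) , sqrt( 13) ]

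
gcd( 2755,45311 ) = 1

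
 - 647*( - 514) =332558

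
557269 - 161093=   396176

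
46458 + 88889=135347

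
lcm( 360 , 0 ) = 0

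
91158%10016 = 1014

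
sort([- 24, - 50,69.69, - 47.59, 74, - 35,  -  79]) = [ - 79, - 50, - 47.59, - 35, - 24, 69.69, 74]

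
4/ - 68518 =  - 1 + 34257/34259 = - 0.00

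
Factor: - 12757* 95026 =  - 2^1 *12757^1*47513^1 = - 1212246682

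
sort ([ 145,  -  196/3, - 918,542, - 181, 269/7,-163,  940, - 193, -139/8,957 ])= [ - 918, - 193,-181,-163, - 196/3, - 139/8, 269/7,145,542, 940,957 ] 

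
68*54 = 3672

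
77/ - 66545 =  - 1+66468/66545 = - 0.00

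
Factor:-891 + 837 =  - 54= - 2^1*3^3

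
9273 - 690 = 8583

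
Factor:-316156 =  - 2^2*79039^1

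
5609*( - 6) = - 33654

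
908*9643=8755844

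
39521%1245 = 926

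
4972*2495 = 12405140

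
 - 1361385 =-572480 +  - 788905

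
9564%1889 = 119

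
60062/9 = 60062/9 = 6673.56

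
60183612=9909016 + 50274596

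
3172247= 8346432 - 5174185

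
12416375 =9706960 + 2709415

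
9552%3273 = 3006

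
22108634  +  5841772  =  27950406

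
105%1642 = 105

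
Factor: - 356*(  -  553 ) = 2^2*7^1*79^1 * 89^1 = 196868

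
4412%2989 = 1423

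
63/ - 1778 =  - 1+ 245/254 = - 0.04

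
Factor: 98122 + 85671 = 183793 =23^1*61^1*131^1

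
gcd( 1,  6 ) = 1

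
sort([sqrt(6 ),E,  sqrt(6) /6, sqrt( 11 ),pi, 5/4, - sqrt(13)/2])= [ - sqrt ( 13 )/2, sqrt( 6 ) /6 , 5/4, sqrt( 6), E , pi,sqrt( 11 )]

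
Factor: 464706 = 2^1 * 3^2*11^1 * 2347^1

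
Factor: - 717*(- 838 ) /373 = 600846/373 = 2^1*3^1*239^1 * 373^( - 1)*419^1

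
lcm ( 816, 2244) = 8976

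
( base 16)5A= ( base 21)46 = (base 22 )42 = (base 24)3I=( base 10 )90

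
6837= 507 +6330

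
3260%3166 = 94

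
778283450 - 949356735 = - 171073285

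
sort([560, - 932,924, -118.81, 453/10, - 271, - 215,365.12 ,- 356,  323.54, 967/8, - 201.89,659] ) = [ - 932, - 356, - 271, - 215, -201.89,-118.81,453/10,967/8,  323.54,365.12 , 560,  659,  924]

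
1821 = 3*607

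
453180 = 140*3237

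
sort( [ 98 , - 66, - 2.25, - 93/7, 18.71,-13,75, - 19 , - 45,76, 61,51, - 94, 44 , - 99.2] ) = [-99.2 ,  -  94, - 66, - 45, - 19 , - 93/7, - 13, - 2.25, 18.71,44, 51,61, 75, 76, 98 ] 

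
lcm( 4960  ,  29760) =29760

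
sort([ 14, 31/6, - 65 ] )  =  [-65,31/6,14 ] 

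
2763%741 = 540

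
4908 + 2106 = 7014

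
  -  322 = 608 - 930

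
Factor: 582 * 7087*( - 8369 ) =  - 34519061946 = -  2^1*3^1*19^1*97^1*373^1*8369^1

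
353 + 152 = 505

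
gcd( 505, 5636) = 1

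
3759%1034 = 657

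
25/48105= 5/9621 = 0.00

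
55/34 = 55/34 = 1.62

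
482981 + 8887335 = 9370316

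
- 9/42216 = - 1 + 14069/14072 = - 0.00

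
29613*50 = 1480650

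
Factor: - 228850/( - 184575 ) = 2^1 * 3^( - 1) * 107^( - 1 )*199^1 = 398/321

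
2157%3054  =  2157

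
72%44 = 28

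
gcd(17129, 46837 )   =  7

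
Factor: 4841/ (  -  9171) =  - 3^( - 2)* 47^1*103^1*1019^( - 1 ) 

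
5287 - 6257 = -970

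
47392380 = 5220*9079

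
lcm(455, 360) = 32760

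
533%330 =203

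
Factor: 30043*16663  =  500606509= 13^1*19^1*877^1  *2311^1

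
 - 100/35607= -100/35607=   -  0.00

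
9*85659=770931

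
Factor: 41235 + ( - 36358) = 4877 = 4877^1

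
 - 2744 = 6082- 8826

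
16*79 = 1264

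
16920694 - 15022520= 1898174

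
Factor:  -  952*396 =- 2^5 * 3^2*7^1*11^1*17^1  =  - 376992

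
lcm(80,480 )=480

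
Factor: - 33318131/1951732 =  - 2^(-2)*7^1*11^1 * 103^1*4201^1 * 487933^ (-1 )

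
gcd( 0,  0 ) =0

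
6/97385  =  6/97385  =  0.00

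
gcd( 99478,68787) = 1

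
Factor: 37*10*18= 6660  =  2^2*3^2 * 5^1*37^1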